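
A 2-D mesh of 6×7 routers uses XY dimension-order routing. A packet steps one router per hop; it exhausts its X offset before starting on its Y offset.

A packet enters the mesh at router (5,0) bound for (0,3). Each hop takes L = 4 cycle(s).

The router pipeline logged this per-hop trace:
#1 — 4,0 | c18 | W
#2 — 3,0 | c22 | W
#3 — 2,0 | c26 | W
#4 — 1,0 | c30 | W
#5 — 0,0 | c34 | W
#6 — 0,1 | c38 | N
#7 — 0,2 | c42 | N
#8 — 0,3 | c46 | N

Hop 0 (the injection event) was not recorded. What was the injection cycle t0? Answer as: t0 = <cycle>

t0 = 14

The first recorded entry is hop 1 at cycle 18.
Therefore t0 = 18 − L = 14.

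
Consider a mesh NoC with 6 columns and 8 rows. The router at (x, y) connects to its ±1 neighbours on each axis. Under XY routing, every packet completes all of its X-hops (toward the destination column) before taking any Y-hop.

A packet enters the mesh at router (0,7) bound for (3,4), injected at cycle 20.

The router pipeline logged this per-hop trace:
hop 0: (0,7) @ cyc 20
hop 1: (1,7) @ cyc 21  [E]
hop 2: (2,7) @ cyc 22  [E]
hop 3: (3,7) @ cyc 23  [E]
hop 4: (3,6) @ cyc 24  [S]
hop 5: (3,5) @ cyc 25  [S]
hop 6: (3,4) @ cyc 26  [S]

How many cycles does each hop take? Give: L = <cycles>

From hop 0 (20) to hop 1 (21): +1 cycles.
Each hop adds L, hence L = 1.

L = 1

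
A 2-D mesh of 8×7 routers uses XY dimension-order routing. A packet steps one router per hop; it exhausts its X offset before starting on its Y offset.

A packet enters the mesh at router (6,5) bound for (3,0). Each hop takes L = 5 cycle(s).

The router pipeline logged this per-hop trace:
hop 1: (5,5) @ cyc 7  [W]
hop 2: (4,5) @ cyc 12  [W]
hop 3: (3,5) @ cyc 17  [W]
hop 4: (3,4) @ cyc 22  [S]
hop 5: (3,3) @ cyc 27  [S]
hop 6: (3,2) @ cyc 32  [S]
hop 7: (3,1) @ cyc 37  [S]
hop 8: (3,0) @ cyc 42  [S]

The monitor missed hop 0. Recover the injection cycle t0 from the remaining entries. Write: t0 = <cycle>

t0 = 2

At hop 1 the cycle is 7; in general cyc_k = t0 + kL.
t0 = cyc[1] − L = 7 − 5 = 2.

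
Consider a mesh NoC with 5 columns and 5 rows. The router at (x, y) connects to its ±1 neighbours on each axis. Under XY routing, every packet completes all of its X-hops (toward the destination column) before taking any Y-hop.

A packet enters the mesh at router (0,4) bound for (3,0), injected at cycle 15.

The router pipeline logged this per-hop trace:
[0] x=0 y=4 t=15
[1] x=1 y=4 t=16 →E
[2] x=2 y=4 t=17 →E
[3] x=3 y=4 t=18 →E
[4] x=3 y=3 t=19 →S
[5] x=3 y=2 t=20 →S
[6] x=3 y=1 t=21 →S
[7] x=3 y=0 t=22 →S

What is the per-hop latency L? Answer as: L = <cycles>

L = 1

Between hops 0 and 1 the cycle counter advances 16 − 15 = 1.
That increment is L by definition: L = 1.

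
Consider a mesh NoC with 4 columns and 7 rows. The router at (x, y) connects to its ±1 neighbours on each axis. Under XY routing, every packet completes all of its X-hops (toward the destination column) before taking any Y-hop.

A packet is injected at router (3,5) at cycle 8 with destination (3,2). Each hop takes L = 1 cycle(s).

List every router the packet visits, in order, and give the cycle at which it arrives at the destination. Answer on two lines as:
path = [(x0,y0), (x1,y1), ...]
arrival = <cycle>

[0] x=3 y=5 t=8
[1] x=3 y=4 t=9 →S
[2] x=3 y=3 t=10 →S
[3] x=3 y=2 t=11 →S

path = [(3,5), (3,4), (3,3), (3,2)]
arrival = 11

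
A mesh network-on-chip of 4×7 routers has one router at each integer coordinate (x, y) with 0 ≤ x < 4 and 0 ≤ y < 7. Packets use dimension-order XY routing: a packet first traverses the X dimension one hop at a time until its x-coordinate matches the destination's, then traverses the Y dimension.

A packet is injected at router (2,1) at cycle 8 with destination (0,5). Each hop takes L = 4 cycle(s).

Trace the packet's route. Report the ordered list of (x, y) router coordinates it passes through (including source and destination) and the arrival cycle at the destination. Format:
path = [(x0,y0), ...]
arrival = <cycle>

src (2,1)  cyc=8
W→(1,1)  cyc=12
W→(0,1)  cyc=16
N→(0,2)  cyc=20
N→(0,3)  cyc=24
N→(0,4)  cyc=28
N→(0,5)  cyc=32

path = [(2,1), (1,1), (0,1), (0,2), (0,3), (0,4), (0,5)]
arrival = 32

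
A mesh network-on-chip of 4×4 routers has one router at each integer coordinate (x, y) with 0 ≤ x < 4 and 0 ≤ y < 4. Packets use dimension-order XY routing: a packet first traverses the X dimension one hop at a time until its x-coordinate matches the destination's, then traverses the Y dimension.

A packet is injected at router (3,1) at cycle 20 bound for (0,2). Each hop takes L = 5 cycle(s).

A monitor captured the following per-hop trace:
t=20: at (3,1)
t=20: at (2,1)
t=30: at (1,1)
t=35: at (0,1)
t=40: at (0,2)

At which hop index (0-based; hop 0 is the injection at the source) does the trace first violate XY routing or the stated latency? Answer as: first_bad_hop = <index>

hop 1: step (-1,+0), +0 cyc — BAD: Δcyc=0≠L

first_bad_hop = 1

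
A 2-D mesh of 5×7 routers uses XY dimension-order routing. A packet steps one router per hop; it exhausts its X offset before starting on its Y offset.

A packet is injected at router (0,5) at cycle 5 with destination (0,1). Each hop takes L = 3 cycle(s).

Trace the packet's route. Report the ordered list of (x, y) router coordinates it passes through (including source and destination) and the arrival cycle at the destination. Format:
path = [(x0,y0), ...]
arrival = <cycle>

path = [(0,5), (0,4), (0,3), (0,2), (0,1)]
arrival = 17

src (0,5)  cyc=5
S→(0,4)  cyc=8
S→(0,3)  cyc=11
S→(0,2)  cyc=14
S→(0,1)  cyc=17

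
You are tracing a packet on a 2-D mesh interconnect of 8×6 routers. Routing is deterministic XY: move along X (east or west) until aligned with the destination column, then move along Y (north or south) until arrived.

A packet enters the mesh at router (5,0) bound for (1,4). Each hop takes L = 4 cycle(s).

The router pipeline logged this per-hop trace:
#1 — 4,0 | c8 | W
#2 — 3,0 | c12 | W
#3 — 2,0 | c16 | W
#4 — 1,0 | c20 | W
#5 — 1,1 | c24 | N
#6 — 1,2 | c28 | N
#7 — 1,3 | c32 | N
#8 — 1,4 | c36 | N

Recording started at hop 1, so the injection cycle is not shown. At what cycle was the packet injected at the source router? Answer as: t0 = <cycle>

The first recorded entry is hop 1 at cycle 8.
Subtract one hop: t0 = 8 − 4 = 4.

t0 = 4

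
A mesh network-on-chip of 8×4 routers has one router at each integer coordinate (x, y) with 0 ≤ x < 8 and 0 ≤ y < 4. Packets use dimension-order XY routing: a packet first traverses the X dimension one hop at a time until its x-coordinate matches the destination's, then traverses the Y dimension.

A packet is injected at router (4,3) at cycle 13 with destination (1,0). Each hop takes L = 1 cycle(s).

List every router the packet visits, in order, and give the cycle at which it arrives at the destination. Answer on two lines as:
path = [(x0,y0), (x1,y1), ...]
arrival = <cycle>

path = [(4,3), (3,3), (2,3), (1,3), (1,2), (1,1), (1,0)]
arrival = 19

src (4,3)  cyc=13
W→(3,3)  cyc=14
W→(2,3)  cyc=15
W→(1,3)  cyc=16
S→(1,2)  cyc=17
S→(1,1)  cyc=18
S→(1,0)  cyc=19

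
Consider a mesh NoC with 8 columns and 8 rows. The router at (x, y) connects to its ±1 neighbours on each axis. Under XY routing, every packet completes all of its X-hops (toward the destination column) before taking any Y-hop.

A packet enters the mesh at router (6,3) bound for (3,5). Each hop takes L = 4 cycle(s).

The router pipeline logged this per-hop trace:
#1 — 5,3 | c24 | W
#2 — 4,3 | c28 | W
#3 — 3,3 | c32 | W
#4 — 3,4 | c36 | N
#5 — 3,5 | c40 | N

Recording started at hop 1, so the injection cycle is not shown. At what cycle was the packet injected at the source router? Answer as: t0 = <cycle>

t0 = 20

cyc[1] = 24 and cyc[k] = t0 + k·L for every k.
So t0 = 24 − 1·4 = 20.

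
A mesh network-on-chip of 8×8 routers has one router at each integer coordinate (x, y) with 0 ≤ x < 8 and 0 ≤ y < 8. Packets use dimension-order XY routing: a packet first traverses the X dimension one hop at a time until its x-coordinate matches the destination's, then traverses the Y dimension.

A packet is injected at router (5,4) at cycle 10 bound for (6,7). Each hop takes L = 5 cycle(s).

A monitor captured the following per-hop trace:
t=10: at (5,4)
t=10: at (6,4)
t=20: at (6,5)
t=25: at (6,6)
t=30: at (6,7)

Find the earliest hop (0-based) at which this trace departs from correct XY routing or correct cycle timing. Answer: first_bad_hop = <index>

check 1→ d=(1,0) cyc+0: BAD: Δcyc=0≠L

first_bad_hop = 1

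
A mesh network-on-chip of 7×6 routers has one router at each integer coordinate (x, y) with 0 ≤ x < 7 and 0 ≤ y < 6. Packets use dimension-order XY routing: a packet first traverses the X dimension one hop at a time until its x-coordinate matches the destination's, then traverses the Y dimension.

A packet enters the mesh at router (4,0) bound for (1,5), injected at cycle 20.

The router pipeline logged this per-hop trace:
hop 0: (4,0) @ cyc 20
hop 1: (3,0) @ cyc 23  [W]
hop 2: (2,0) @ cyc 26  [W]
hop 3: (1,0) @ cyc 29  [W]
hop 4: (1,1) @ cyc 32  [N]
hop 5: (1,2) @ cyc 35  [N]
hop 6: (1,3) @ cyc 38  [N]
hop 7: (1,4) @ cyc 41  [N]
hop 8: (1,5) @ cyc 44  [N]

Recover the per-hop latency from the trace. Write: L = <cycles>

L = 3

Δcyc across hop 0→1: 23 − 20 = 3.
That increment is L by definition: L = 3.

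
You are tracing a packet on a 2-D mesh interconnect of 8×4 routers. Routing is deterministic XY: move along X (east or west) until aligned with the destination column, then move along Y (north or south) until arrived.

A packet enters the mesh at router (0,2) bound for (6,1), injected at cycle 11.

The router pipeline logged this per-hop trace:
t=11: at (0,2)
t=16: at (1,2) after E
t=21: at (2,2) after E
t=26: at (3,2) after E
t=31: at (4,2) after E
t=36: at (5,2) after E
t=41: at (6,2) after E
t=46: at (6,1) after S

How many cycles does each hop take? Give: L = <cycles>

L = 5

cyc[1] − cyc[0] = 16 − 11 = 5.
That increment is L by definition: L = 5.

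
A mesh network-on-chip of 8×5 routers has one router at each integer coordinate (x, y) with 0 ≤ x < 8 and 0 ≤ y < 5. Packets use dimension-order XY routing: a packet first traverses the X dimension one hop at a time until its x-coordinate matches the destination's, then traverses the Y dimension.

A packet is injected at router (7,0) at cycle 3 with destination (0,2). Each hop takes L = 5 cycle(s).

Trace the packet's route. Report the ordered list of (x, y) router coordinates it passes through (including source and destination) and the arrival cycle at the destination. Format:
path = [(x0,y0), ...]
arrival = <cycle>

  0. router=(7,0) cycle=3 (inject)
  1. router=(6,0) cycle=8 dir=W
  2. router=(5,0) cycle=13 dir=W
  3. router=(4,0) cycle=18 dir=W
  4. router=(3,0) cycle=23 dir=W
  5. router=(2,0) cycle=28 dir=W
  6. router=(1,0) cycle=33 dir=W
  7. router=(0,0) cycle=38 dir=W
  8. router=(0,1) cycle=43 dir=N
  9. router=(0,2) cycle=48 dir=N

path = [(7,0), (6,0), (5,0), (4,0), (3,0), (2,0), (1,0), (0,0), (0,1), (0,2)]
arrival = 48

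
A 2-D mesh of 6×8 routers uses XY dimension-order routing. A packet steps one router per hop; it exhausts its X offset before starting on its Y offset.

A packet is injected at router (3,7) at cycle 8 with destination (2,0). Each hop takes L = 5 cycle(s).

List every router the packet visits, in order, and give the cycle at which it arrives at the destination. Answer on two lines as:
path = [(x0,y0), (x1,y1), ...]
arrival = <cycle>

src (3,7)  cyc=8
W→(2,7)  cyc=13
S→(2,6)  cyc=18
S→(2,5)  cyc=23
S→(2,4)  cyc=28
S→(2,3)  cyc=33
S→(2,2)  cyc=38
S→(2,1)  cyc=43
S→(2,0)  cyc=48

path = [(3,7), (2,7), (2,6), (2,5), (2,4), (2,3), (2,2), (2,1), (2,0)]
arrival = 48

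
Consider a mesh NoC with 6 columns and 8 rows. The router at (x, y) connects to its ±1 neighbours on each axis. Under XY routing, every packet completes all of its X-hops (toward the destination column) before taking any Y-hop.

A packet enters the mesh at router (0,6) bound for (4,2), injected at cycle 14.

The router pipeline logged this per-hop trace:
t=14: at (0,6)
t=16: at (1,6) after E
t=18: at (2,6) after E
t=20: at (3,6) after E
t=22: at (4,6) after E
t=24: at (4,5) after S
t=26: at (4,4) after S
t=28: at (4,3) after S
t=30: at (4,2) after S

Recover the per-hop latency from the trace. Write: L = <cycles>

L = 2

cyc[1] − cyc[0] = 16 − 14 = 2.
One hop costs L cycles, so L = 2.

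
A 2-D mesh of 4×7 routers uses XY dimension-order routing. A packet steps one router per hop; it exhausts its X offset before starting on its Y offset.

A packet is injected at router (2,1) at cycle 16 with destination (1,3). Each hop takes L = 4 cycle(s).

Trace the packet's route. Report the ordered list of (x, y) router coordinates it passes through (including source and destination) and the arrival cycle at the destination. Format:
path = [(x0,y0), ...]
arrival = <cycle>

[0] x=2 y=1 t=16
[1] x=1 y=1 t=20 →W
[2] x=1 y=2 t=24 →N
[3] x=1 y=3 t=28 →N

path = [(2,1), (1,1), (1,2), (1,3)]
arrival = 28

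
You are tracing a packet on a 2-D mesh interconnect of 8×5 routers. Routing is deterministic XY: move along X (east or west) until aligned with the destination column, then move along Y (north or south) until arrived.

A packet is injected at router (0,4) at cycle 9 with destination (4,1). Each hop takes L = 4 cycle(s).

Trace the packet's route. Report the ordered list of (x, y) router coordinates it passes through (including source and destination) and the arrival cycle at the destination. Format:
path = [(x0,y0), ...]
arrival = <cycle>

t=9: at (0,4)
t=13: at (1,4) after E
t=17: at (2,4) after E
t=21: at (3,4) after E
t=25: at (4,4) after E
t=29: at (4,3) after S
t=33: at (4,2) after S
t=37: at (4,1) after S

path = [(0,4), (1,4), (2,4), (3,4), (4,4), (4,3), (4,2), (4,1)]
arrival = 37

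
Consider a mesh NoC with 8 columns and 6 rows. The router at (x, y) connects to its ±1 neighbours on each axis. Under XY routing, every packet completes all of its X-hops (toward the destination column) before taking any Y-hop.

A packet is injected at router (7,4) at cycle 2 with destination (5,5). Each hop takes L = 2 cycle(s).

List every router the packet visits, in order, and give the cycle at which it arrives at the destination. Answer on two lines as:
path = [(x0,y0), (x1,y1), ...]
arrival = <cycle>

path = [(7,4), (6,4), (5,4), (5,5)]
arrival = 8

t=2: at (7,4)
t=4: at (6,4) after W
t=6: at (5,4) after W
t=8: at (5,5) after N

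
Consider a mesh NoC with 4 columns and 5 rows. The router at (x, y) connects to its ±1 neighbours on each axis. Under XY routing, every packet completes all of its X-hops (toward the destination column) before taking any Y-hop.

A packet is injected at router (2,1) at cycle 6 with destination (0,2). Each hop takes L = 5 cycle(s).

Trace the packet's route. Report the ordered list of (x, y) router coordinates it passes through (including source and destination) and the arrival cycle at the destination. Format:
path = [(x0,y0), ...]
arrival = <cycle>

  0. router=(2,1) cycle=6 (inject)
  1. router=(1,1) cycle=11 dir=W
  2. router=(0,1) cycle=16 dir=W
  3. router=(0,2) cycle=21 dir=N

path = [(2,1), (1,1), (0,1), (0,2)]
arrival = 21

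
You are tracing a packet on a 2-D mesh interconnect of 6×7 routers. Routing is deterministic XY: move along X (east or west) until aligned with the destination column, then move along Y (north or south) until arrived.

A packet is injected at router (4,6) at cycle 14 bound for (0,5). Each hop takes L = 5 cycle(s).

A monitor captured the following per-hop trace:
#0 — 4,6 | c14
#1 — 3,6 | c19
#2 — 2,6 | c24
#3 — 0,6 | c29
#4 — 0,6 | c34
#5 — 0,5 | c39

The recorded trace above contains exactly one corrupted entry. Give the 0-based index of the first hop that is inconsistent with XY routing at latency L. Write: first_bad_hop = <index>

[1] (-1,+0) / 5c ⇒ ok
[2] (-1,+0) / 5c ⇒ ok
[3] (-2,+0) / 5c ⇒ BAD: non-unit step

first_bad_hop = 3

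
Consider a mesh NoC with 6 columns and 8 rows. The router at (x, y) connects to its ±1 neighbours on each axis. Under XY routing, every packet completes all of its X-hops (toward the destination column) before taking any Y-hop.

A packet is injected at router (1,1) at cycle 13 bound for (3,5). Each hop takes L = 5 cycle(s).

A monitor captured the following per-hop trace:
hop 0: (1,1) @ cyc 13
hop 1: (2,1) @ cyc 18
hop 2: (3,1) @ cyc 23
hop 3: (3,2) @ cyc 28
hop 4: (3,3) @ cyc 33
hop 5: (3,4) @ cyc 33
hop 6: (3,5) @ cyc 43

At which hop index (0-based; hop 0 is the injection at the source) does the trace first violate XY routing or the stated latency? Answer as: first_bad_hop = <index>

first_bad_hop = 5

[1] (+1,+0) / 5c ⇒ ok
[2] (+1,+0) / 5c ⇒ ok
[3] (+0,+1) / 5c ⇒ ok
[4] (+0,+1) / 5c ⇒ ok
[5] (+0,+1) / 0c ⇒ BAD: Δcyc=0≠L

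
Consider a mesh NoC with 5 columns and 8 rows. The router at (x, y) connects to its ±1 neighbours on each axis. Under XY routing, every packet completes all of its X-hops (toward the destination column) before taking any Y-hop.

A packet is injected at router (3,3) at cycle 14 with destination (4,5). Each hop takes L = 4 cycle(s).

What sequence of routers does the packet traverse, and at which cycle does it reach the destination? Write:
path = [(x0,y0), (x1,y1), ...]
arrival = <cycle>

#0 — 3,3 | c14
#1 — 4,3 | c18 | E
#2 — 4,4 | c22 | N
#3 — 4,5 | c26 | N

path = [(3,3), (4,3), (4,4), (4,5)]
arrival = 26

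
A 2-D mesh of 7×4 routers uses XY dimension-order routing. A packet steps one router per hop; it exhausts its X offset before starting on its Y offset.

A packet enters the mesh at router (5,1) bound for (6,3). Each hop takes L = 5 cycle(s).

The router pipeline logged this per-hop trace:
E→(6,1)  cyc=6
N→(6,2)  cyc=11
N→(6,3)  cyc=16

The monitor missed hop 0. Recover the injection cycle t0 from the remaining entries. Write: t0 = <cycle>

Hop 1 reached at cycle 6; hop k is at t0 + k·L.
So t0 = 6 − 1·5 = 1.

t0 = 1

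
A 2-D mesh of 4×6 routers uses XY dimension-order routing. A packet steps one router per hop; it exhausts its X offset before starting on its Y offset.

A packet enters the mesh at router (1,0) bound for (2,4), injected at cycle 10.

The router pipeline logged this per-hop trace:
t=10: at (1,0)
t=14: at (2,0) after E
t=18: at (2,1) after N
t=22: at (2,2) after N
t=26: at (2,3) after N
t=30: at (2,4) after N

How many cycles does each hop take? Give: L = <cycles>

L = 4

Δcyc across hop 0→1: 14 − 10 = 4.
That increment is L by definition: L = 4.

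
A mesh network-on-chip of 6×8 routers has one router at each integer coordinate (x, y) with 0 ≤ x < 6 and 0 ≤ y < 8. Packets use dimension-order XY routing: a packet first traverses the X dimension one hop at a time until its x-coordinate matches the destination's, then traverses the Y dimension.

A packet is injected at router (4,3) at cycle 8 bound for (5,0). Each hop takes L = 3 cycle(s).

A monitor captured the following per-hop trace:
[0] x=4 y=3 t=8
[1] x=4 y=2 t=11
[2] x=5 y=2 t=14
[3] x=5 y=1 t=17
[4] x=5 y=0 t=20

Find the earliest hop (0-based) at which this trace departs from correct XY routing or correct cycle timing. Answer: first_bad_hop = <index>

hop 1: step (+0,-1), +3 cyc — BAD: Y-move but x=4≠5

first_bad_hop = 1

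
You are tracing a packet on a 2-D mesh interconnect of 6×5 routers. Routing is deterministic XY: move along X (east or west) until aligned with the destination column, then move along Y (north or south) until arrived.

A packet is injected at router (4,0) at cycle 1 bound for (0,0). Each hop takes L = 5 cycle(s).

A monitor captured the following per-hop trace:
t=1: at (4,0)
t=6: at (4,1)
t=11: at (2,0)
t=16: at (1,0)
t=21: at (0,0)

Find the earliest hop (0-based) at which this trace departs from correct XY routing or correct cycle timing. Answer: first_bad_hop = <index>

check 1→ d=(0,1) cyc+5: BAD: Y-move but x=4≠0

first_bad_hop = 1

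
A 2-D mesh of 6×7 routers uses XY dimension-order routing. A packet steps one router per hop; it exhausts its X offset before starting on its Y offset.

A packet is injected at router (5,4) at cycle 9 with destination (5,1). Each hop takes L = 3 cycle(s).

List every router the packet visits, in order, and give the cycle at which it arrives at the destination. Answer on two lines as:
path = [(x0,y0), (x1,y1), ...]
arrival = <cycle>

path = [(5,4), (5,3), (5,2), (5,1)]
arrival = 18

#0 — 5,4 | c9
#1 — 5,3 | c12 | S
#2 — 5,2 | c15 | S
#3 — 5,1 | c18 | S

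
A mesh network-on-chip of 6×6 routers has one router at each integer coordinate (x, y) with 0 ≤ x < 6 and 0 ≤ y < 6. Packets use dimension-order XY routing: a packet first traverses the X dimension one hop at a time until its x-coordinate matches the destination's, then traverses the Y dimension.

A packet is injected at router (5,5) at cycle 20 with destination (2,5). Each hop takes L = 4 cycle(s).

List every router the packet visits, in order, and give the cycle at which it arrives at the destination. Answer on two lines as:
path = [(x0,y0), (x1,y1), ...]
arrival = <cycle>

t=20: at (5,5)
t=24: at (4,5) after W
t=28: at (3,5) after W
t=32: at (2,5) after W

path = [(5,5), (4,5), (3,5), (2,5)]
arrival = 32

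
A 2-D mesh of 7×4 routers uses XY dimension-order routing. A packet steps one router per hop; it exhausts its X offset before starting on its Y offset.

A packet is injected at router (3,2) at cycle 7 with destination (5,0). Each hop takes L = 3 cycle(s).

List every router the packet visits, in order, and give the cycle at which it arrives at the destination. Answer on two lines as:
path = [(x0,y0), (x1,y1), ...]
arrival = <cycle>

[0] x=3 y=2 t=7
[1] x=4 y=2 t=10 →E
[2] x=5 y=2 t=13 →E
[3] x=5 y=1 t=16 →S
[4] x=5 y=0 t=19 →S

path = [(3,2), (4,2), (5,2), (5,1), (5,0)]
arrival = 19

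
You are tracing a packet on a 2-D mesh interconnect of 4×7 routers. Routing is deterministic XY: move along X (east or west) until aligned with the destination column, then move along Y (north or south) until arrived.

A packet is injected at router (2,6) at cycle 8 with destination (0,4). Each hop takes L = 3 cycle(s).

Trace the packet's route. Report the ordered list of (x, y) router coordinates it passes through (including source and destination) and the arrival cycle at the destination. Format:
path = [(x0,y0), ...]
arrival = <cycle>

[0] x=2 y=6 t=8
[1] x=1 y=6 t=11 →W
[2] x=0 y=6 t=14 →W
[3] x=0 y=5 t=17 →S
[4] x=0 y=4 t=20 →S

path = [(2,6), (1,6), (0,6), (0,5), (0,4)]
arrival = 20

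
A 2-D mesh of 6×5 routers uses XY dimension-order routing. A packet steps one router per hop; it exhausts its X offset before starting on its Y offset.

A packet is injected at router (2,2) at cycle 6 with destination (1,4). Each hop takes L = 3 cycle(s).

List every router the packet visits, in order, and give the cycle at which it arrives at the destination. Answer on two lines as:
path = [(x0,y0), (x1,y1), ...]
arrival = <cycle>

path = [(2,2), (1,2), (1,3), (1,4)]
arrival = 15

t=6: at (2,2)
t=9: at (1,2) after W
t=12: at (1,3) after N
t=15: at (1,4) after N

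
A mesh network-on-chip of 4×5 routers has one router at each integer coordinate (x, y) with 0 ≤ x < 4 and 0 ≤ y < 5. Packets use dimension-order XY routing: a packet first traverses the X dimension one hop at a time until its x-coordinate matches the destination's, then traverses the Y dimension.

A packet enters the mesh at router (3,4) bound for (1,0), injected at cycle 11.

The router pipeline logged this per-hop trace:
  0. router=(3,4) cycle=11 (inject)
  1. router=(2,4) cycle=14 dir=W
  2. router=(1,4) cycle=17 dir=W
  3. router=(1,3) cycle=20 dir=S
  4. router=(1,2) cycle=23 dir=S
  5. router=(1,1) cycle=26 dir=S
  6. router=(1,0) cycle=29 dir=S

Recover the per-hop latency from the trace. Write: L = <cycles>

cyc[1] − cyc[0] = 14 − 11 = 3.
That increment is L by definition: L = 3.

L = 3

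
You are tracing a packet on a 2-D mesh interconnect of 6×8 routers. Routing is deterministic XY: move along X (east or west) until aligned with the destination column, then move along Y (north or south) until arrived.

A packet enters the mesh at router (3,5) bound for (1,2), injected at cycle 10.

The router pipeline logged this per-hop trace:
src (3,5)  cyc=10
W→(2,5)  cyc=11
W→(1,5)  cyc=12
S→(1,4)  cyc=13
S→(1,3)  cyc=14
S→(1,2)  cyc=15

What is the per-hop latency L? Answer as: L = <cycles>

Δcyc across hop 0→1: 11 − 10 = 1.
One hop costs L cycles, so L = 1.

L = 1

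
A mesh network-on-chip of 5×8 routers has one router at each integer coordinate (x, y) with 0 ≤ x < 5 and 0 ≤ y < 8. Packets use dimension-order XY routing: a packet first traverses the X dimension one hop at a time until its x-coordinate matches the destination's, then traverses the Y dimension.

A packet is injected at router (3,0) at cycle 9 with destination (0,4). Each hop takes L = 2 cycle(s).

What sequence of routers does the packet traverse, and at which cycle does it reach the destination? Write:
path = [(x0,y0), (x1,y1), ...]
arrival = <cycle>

path = [(3,0), (2,0), (1,0), (0,0), (0,1), (0,2), (0,3), (0,4)]
arrival = 23

src (3,0)  cyc=9
W→(2,0)  cyc=11
W→(1,0)  cyc=13
W→(0,0)  cyc=15
N→(0,1)  cyc=17
N→(0,2)  cyc=19
N→(0,3)  cyc=21
N→(0,4)  cyc=23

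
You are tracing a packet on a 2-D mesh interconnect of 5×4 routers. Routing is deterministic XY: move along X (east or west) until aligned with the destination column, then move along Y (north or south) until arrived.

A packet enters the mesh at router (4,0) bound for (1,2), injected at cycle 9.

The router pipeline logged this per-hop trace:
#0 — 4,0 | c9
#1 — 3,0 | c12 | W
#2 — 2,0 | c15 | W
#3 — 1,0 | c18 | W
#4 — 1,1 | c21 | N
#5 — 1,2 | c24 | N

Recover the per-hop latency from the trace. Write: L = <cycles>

From hop 0 (9) to hop 1 (12): +3 cycles.
That increment is L by definition: L = 3.

L = 3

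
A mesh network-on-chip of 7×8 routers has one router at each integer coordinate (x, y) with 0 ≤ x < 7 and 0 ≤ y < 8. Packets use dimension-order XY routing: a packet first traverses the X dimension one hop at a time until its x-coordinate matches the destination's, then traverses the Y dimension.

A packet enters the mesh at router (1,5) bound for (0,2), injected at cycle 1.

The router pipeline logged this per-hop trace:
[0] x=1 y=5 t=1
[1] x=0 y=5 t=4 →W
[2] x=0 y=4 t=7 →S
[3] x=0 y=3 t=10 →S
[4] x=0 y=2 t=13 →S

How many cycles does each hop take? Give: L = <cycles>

From hop 0 (1) to hop 1 (4): +3 cycles.
One hop costs L cycles, so L = 3.

L = 3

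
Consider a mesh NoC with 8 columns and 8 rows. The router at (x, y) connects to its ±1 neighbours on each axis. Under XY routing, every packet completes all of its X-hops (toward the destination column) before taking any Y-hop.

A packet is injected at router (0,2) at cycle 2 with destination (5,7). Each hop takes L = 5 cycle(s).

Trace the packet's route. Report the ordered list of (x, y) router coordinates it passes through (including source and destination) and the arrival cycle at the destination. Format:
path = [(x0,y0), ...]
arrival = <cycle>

t=2: at (0,2)
t=7: at (1,2) after E
t=12: at (2,2) after E
t=17: at (3,2) after E
t=22: at (4,2) after E
t=27: at (5,2) after E
t=32: at (5,3) after N
t=37: at (5,4) after N
t=42: at (5,5) after N
t=47: at (5,6) after N
t=52: at (5,7) after N

path = [(0,2), (1,2), (2,2), (3,2), (4,2), (5,2), (5,3), (5,4), (5,5), (5,6), (5,7)]
arrival = 52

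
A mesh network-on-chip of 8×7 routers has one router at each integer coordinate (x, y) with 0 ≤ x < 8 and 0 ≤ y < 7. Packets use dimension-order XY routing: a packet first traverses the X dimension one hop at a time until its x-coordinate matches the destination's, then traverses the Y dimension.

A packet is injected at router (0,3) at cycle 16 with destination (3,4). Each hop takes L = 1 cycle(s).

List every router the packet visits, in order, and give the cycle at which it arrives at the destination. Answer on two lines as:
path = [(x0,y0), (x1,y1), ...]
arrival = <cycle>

#0 — 0,3 | c16
#1 — 1,3 | c17 | E
#2 — 2,3 | c18 | E
#3 — 3,3 | c19 | E
#4 — 3,4 | c20 | N

path = [(0,3), (1,3), (2,3), (3,3), (3,4)]
arrival = 20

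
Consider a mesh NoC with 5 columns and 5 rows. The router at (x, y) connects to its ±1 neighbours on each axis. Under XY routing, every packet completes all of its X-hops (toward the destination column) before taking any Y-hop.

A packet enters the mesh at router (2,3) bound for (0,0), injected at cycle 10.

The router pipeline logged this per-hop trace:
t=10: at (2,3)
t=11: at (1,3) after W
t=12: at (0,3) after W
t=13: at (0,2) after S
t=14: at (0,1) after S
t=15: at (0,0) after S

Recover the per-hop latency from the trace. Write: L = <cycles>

L = 1

From hop 0 (10) to hop 1 (11): +1 cycles.
One hop costs L cycles, so L = 1.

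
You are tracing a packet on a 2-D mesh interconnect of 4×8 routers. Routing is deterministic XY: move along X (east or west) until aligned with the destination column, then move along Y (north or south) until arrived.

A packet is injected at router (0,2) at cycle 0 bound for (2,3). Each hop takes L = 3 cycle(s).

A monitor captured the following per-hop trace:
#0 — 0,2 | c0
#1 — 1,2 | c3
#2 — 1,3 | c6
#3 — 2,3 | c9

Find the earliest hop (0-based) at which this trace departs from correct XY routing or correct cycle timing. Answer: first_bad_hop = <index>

hop 1: step (+1,+0), +3 cyc — ok
hop 2: step (+0,+1), +3 cyc — BAD: Y-move but x=1≠2

first_bad_hop = 2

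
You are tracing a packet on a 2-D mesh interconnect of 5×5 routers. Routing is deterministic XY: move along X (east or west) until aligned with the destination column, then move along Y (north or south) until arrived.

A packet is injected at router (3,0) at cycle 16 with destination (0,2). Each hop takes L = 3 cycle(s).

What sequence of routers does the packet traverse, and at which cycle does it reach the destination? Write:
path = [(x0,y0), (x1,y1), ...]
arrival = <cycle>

path = [(3,0), (2,0), (1,0), (0,0), (0,1), (0,2)]
arrival = 31

hop 0: (3,0) @ cyc 16
hop 1: (2,0) @ cyc 19  [W]
hop 2: (1,0) @ cyc 22  [W]
hop 3: (0,0) @ cyc 25  [W]
hop 4: (0,1) @ cyc 28  [N]
hop 5: (0,2) @ cyc 31  [N]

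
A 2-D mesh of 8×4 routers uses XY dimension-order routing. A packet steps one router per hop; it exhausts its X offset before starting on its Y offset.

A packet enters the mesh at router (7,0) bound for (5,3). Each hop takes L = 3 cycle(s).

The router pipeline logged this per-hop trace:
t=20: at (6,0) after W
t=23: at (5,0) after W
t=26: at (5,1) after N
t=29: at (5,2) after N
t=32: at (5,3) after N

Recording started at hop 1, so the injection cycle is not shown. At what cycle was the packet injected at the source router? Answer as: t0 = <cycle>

t0 = 17

cyc[1] = 20 and cyc[k] = t0 + k·L for every k.
So t0 = 20 − 1·3 = 17.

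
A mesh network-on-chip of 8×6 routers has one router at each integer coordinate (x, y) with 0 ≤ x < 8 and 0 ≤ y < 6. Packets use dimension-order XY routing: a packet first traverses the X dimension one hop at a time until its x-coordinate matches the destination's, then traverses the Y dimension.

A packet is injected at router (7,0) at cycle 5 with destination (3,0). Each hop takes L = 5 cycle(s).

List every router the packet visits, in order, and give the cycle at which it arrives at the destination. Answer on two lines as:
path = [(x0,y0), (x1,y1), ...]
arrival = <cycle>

hop 0: (7,0) @ cyc 5
hop 1: (6,0) @ cyc 10  [W]
hop 2: (5,0) @ cyc 15  [W]
hop 3: (4,0) @ cyc 20  [W]
hop 4: (3,0) @ cyc 25  [W]

path = [(7,0), (6,0), (5,0), (4,0), (3,0)]
arrival = 25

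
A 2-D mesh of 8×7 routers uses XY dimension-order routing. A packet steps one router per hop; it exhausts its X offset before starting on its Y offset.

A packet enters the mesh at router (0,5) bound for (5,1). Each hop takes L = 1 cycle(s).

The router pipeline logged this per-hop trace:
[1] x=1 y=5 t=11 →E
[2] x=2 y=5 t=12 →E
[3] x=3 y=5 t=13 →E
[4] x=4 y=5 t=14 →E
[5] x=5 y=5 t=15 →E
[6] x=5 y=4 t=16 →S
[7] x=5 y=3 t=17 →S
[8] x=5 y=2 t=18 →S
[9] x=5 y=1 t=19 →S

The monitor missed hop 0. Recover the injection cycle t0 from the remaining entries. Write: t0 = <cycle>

t0 = 10

The first recorded entry is hop 1 at cycle 11.
Therefore t0 = 11 − L = 10.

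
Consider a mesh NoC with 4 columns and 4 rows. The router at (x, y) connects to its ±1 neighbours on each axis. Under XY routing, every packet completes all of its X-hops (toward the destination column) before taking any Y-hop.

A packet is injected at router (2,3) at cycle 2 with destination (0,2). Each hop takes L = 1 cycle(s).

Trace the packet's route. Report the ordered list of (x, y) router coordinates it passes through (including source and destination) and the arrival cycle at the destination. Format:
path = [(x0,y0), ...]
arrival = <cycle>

  0. router=(2,3) cycle=2 (inject)
  1. router=(1,3) cycle=3 dir=W
  2. router=(0,3) cycle=4 dir=W
  3. router=(0,2) cycle=5 dir=S

path = [(2,3), (1,3), (0,3), (0,2)]
arrival = 5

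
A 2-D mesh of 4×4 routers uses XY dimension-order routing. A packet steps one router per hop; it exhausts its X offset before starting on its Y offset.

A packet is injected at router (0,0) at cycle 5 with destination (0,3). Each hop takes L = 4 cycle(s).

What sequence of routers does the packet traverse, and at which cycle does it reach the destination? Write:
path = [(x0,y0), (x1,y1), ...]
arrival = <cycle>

path = [(0,0), (0,1), (0,2), (0,3)]
arrival = 17

#0 — 0,0 | c5
#1 — 0,1 | c9 | N
#2 — 0,2 | c13 | N
#3 — 0,3 | c17 | N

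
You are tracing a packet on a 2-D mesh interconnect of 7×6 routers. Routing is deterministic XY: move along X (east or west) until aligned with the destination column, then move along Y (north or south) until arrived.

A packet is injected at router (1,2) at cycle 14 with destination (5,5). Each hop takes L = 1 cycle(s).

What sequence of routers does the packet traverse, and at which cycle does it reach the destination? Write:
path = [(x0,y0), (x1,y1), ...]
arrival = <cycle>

  0. router=(1,2) cycle=14 (inject)
  1. router=(2,2) cycle=15 dir=E
  2. router=(3,2) cycle=16 dir=E
  3. router=(4,2) cycle=17 dir=E
  4. router=(5,2) cycle=18 dir=E
  5. router=(5,3) cycle=19 dir=N
  6. router=(5,4) cycle=20 dir=N
  7. router=(5,5) cycle=21 dir=N

path = [(1,2), (2,2), (3,2), (4,2), (5,2), (5,3), (5,4), (5,5)]
arrival = 21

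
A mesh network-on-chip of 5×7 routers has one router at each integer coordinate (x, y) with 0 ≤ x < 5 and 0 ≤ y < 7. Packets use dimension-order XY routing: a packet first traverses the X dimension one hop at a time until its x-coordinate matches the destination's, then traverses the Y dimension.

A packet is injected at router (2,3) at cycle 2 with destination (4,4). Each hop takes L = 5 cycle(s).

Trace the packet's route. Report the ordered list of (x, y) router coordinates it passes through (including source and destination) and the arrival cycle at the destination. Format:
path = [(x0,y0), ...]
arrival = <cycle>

hop 0: (2,3) @ cyc 2
hop 1: (3,3) @ cyc 7  [E]
hop 2: (4,3) @ cyc 12  [E]
hop 3: (4,4) @ cyc 17  [N]

path = [(2,3), (3,3), (4,3), (4,4)]
arrival = 17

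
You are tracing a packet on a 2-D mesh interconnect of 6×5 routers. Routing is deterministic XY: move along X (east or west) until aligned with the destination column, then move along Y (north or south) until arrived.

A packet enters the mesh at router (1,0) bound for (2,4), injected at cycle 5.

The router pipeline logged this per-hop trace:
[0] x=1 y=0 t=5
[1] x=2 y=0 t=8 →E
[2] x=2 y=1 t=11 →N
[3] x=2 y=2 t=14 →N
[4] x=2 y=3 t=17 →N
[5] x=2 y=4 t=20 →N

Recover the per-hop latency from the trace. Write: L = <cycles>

L = 3

cyc[1] − cyc[0] = 8 − 5 = 3.
Per-hop latency L = Δcyc = 3.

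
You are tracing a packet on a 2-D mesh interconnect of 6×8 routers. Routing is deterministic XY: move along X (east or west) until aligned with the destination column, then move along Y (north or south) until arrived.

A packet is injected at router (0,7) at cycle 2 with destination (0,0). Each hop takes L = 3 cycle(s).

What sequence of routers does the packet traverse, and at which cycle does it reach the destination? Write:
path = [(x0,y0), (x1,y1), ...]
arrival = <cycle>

path = [(0,7), (0,6), (0,5), (0,4), (0,3), (0,2), (0,1), (0,0)]
arrival = 23

  0. router=(0,7) cycle=2 (inject)
  1. router=(0,6) cycle=5 dir=S
  2. router=(0,5) cycle=8 dir=S
  3. router=(0,4) cycle=11 dir=S
  4. router=(0,3) cycle=14 dir=S
  5. router=(0,2) cycle=17 dir=S
  6. router=(0,1) cycle=20 dir=S
  7. router=(0,0) cycle=23 dir=S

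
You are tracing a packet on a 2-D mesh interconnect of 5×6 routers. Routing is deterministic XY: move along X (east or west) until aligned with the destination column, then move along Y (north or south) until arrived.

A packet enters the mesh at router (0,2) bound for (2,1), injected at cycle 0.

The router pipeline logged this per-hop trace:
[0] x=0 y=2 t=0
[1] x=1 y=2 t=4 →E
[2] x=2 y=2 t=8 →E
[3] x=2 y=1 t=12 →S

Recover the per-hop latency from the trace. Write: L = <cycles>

L = 4

cyc[1] − cyc[0] = 4 − 0 = 4.
Per-hop latency L = Δcyc = 4.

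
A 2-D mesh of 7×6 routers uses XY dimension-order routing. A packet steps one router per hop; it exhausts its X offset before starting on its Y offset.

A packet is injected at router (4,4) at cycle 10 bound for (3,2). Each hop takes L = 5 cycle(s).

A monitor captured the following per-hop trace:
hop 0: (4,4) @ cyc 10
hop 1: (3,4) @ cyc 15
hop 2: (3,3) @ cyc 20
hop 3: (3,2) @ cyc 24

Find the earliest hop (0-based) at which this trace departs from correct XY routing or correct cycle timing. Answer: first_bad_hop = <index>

first_bad_hop = 3

[1] (-1,+0) / 5c ⇒ ok
[2] (+0,-1) / 5c ⇒ ok
[3] (+0,-1) / 4c ⇒ BAD: Δcyc=4≠L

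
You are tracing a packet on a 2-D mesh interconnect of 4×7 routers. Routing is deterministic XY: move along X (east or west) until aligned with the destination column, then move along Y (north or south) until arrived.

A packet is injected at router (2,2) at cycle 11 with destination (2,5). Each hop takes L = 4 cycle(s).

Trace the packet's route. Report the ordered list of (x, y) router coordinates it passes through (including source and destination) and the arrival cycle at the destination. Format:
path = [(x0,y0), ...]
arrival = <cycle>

#0 — 2,2 | c11
#1 — 2,3 | c15 | N
#2 — 2,4 | c19 | N
#3 — 2,5 | c23 | N

path = [(2,2), (2,3), (2,4), (2,5)]
arrival = 23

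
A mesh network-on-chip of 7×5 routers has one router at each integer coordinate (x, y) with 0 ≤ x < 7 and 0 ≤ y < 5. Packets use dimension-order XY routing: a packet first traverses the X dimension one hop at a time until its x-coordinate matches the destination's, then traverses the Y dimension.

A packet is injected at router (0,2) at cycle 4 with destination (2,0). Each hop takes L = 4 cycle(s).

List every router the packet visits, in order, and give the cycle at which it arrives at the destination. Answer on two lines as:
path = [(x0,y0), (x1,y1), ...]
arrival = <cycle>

path = [(0,2), (1,2), (2,2), (2,1), (2,0)]
arrival = 20

hop 0: (0,2) @ cyc 4
hop 1: (1,2) @ cyc 8  [E]
hop 2: (2,2) @ cyc 12  [E]
hop 3: (2,1) @ cyc 16  [S]
hop 4: (2,0) @ cyc 20  [S]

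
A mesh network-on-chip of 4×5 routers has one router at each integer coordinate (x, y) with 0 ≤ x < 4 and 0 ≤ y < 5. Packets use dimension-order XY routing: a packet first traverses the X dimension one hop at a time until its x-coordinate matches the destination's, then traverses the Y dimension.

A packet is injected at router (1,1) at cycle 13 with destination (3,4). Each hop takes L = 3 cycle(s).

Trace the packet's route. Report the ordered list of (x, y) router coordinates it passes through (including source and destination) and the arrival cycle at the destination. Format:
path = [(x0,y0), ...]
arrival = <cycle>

path = [(1,1), (2,1), (3,1), (3,2), (3,3), (3,4)]
arrival = 28

[0] x=1 y=1 t=13
[1] x=2 y=1 t=16 →E
[2] x=3 y=1 t=19 →E
[3] x=3 y=2 t=22 →N
[4] x=3 y=3 t=25 →N
[5] x=3 y=4 t=28 →N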